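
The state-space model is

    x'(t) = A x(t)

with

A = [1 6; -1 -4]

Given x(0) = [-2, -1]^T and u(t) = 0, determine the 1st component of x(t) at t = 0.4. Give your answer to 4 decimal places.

det(sI - A) = s^2 - (tr A)s + det A, with tr A = 1 + (-4) = -3 and det A = 1·(-4) - 6·(-1) = -4 - (-6) = 2.
So p(s) = det(sI - A) = s^2 + 3s + 2.
Factor s^2 + 3s + 2: two numbers with sum -3 and product 2 are -1 and -2, so s^2 + 3s + 2 = (s + 1)(s + 2).
Hence p(s) = (s + 1) (s + 2), with roots -2, -1.
The eigenvalues -2, -1 are distinct and real, so A is diagonalisable and x(t) = e^{At} x(0) = V diag(e^{λ_i t}) V^{-1} x(0), where the columns of V are the eigenvectors.
λ = -2: A - (-2)I = [[3, 6], [-1, -2]]. Row 1 gives 3·v1 + 6·v2 = 0, so take v_1 = [-2, 1]^T.
λ = -1: A - (-1)I = [[2, 6], [-1, -3]]. Row 1 gives 2·v1 + 6·v2 = 0, so take v_2 = [3, -1]^T.
V = [v_1 v_2] = [[-2, 3], [1, -1]] has det V = -1, so V^{-1} = adj(V)/det V = [[1, 3], [1, 2]].
Modal coordinates z(0) = V^{-1} x(0): 1·(-2) + 3·(-1) = -5; 1·(-2) + 2·(-1) = -4; so z(0) = [-5, -4]^T.
x_1(t) = Σ_i (v_i)_1 · z_i(0) · e^{λ_i t} (row 1 of V times the modal terms).
x_1(0.4) = (-2)·(-5)·e^{-2·0.4} + 3·(-4)·e^{-1·0.4} = 10·0.44932896 + (-12)·0.67032005 = -3.5506.

-3.5506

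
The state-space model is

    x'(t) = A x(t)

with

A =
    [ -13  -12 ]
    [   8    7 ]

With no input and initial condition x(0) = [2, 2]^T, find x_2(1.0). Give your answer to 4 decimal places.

det(sI - A) = s^2 - (tr A)s + det A, with tr A = (-13) + 7 = -6 and det A = (-13)·7 - (-12)·8 = -91 - (-96) = 5.
So p(s) = det(sI - A) = s^2 + 6s + 5.
Factor s^2 + 6s + 5: two numbers with sum -6 and product 5 are -1 and -5, so s^2 + 6s + 5 = (s + 1)(s + 5).
Hence p(s) = (s + 1) (s + 5), with roots -5, -1.
The eigenvalues -5, -1 are distinct and real, so A is diagonalisable and x(t) = e^{At} x(0) = V diag(e^{λ_i t}) V^{-1} x(0), where the columns of V are the eigenvectors.
λ = -5: A - (-5)I = [[-8, -12], [8, 12]]. Row 1 gives (-8)·v1 + (-12)·v2 = 0, so take v_1 = [3, -2]^T.
λ = -1: A - (-1)I = [[-12, -12], [8, 8]]. Row 1 gives (-12)·v1 + (-12)·v2 = 0, so take v_2 = [-1, 1]^T.
V = [v_1 v_2] = [[3, -1], [-2, 1]] has det V = 1, so V^{-1} = adj(V)/det V = [[1, 1], [2, 3]].
Modal coordinates z(0) = V^{-1} x(0): 1·2 + 1·2 = 4; 2·2 + 3·2 = 10; so z(0) = [4, 10]^T.
x_2(t) = Σ_i (v_i)_2 · z_i(0) · e^{λ_i t} (row 2 of V times the modal terms).
x_2(1.0) = (-2)·4·e^{-5·1.0} + 1·10·e^{-1·1.0} = (-8)·0.006738 + 10·0.367879 = 3.6249.

3.6249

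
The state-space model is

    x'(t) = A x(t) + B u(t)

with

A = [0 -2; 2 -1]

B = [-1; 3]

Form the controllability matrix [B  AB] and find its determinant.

23

AB = [[-6], [-5]]
Controllability matrix C = [B  AB] = [[-1, -6], [3, -5]]
det(C) = (-1)·(-5) - (-6)·3 = 5 - (-18) = 23
Since det(C) ≠ 0, rank(C) = 2 and the system is completely controllable.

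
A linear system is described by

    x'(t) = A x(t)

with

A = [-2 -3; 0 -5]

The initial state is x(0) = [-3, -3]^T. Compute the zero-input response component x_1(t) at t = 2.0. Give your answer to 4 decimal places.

det(sI - A) = s^2 - (tr A)s + det A, with tr A = (-2) + (-5) = -7 and det A = (-2)·(-5) - (-3)·0 = 10 - 0 = 10.
So p(s) = det(sI - A) = s^2 + 7s + 10.
Factor s^2 + 7s + 10: two numbers with sum -7 and product 10 are -2 and -5, so s^2 + 7s + 10 = (s + 2)(s + 5).
Hence p(s) = (s + 2) (s + 5), with roots -5, -2.
The eigenvalues -5, -2 are distinct and real, so A is diagonalisable and x(t) = e^{At} x(0) = V diag(e^{λ_i t}) V^{-1} x(0), where the columns of V are the eigenvectors.
λ = -5: A - (-5)I = [[3, -3], [0, 0]]. Row 1 gives 3·v1 + (-3)·v2 = 0, so take v_1 = [1, 1]^T.
λ = -2: A - (-2)I = [[0, -3], [0, -3]]. Row 1 gives 0·v1 + (-3)·v2 = 0, so take v_2 = [1, 0]^T.
V = [v_1 v_2] = [[1, 1], [1, 0]] has det V = -1, so V^{-1} = adj(V)/det V = [[0, 1], [1, -1]].
Modal coordinates z(0) = V^{-1} x(0): 0·(-3) + 1·(-3) = -3; 1·(-3) + (-1)·(-3) = 0; so z(0) = [-3, 0]^T.
x_1(t) = Σ_i (v_i)_1 · z_i(0) · e^{λ_i t} (row 1 of V times the modal terms).
x_1(2.0) = 1·(-3)·e^{-5·2.0} + 1·0·e^{-2·2.0} = (-3)·0.000045 + 0·0.018316 = -0.0001.

-0.0001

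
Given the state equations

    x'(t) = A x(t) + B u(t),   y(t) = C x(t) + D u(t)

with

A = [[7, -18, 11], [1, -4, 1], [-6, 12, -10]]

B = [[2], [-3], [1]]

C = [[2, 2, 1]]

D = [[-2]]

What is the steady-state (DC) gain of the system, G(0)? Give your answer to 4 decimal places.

G(0) = C(-A)^{-1}B + D = -C A^{-1} B + D.
det A = -8, so A^{-1} = (1/-8)·adj(A) = [[-7/2, 6, -13/4], [-1/2, 1/2, -1/2], [3/2, -3, 5/4]]
A^{-1} B = [-113/4, -3, 53/4]^T
C A^{-1} B = -197/4
G(0) = D - C A^{-1} B = -2 - (-197/4) = 189/4 ≈ 47.2500

47.2500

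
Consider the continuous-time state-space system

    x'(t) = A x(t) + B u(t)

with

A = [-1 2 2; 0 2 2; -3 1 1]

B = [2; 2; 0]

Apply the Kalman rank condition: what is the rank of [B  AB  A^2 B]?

3

AB = [[2], [4], [-4]]
A^2B = [[-2], [0], [-6]]
Controllability matrix C = [B  AB  A^2B] = [[2, 2, -2], [2, 4, 0], [0, -4, -6]]
det(C) = 2·(4·(-6) - 0·(-4)) - 2·(2·(-6) - 0·0) + (-2)·(2·(-4) - 4·0) = 2·(-24) - 2·(-12) + (-2)·(-8) = -8 ≠ 0, so rank(C) = 3.
rank(C) = 3 = n, so the pair (A, B) is completely controllable.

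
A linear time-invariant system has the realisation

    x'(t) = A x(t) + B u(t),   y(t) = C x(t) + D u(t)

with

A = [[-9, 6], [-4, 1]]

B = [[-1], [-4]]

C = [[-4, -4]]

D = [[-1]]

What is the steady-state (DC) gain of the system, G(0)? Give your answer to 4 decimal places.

G(0) = C(-A)^{-1}B + D = -C A^{-1} B + D.
det A = 15, so A^{-1} = (1/15)·adj(A) = [[1/15, -2/5], [4/15, -3/5]]
A^{-1} B = [23/15, 32/15]^T
C A^{-1} B = -44/3
G(0) = D - C A^{-1} B = -1 - (-44/3) = 41/3 ≈ 13.6667

13.6667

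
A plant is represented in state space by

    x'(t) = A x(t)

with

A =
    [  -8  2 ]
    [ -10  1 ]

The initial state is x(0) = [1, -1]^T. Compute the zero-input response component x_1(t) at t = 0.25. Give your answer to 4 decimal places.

det(sI - A) = s^2 - (tr A)s + det A, with tr A = (-8) + 1 = -7 and det A = (-8)·1 - 2·(-10) = -8 - (-20) = 12.
So p(s) = det(sI - A) = s^2 + 7s + 12.
Factor s^2 + 7s + 12: two numbers with sum -7 and product 12 are -3 and -4, so s^2 + 7s + 12 = (s + 3)(s + 4).
Hence p(s) = (s + 3) (s + 4), with roots -4, -3.
The eigenvalues -4, -3 are distinct and real, so A is diagonalisable and x(t) = e^{At} x(0) = V diag(e^{λ_i t}) V^{-1} x(0), where the columns of V are the eigenvectors.
λ = -4: A - (-4)I = [[-4, 2], [-10, 5]]. Row 1 gives (-4)·v1 + 2·v2 = 0, so take v_1 = [-1, -2]^T.
λ = -3: A - (-3)I = [[-5, 2], [-10, 4]]. Row 1 gives (-5)·v1 + 2·v2 = 0, so take v_2 = [-2, -5]^T.
V = [v_1 v_2] = [[-1, -2], [-2, -5]] has det V = 1, so V^{-1} = adj(V)/det V = [[-5, 2], [2, -1]].
Modal coordinates z(0) = V^{-1} x(0): (-5)·1 + 2·(-1) = -7; 2·1 + (-1)·(-1) = 3; so z(0) = [-7, 3]^T.
x_1(t) = Σ_i (v_i)_1 · z_i(0) · e^{λ_i t} (row 1 of V times the modal terms).
x_1(0.25) = (-1)·(-7)·e^{-4·0.25} + (-2)·3·e^{-3·0.25} = 7·0.367879 + (-6)·0.472367 = -0.2590.

-0.2590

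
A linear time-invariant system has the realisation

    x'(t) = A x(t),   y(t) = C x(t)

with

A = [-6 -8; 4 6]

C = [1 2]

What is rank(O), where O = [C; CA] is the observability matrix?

CA = [[2, 4]]
Observability matrix O = [C; CA] = [[1, 2], [2, 4]]
Every row of O is a scalar multiple of row 1 = [1, 2] (multipliers 1, 2), so the rows span a one-dimensional space.
O ≠ 0, hence rank(O) = 1.
rank(O) = 1 < n = 2, so the pair (A, C) is not completely observable.

1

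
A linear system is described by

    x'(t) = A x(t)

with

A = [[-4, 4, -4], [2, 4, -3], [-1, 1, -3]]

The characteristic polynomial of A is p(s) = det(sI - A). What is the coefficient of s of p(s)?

-25

Expand det(sI - A) for the 3×3 matrix.
p(s) = s^3 + 3s^2 - 25s - 48.
(Check: constant term = det(-A) = (-1)^3 det A = -48; coefficient of s^2 = -tr A = 3.)
The coefficient of s is -25.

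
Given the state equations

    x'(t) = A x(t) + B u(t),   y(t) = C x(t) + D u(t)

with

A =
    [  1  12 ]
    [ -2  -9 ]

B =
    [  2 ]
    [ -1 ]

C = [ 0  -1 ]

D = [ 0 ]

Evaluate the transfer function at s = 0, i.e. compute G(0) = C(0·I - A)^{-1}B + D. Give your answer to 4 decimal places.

0.2000

G(0) = C(-A)^{-1}B + D = -C A^{-1} B + D.
det A = 15, so A^{-1} = (1/15)·adj(A) = [[-3/5, -4/5], [2/15, 1/15]]
A^{-1} B = [-2/5, 1/5]^T
C A^{-1} B = -1/5
G(0) = D - C A^{-1} B = 0 - (-1/5) = 1/5 ≈ 0.2000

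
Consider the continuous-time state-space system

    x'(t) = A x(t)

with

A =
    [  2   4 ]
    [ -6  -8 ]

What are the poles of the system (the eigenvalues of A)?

-4, -2

det(sI - A) = s^2 - (tr A)s + det A, with tr A = 2 + (-8) = -6 and det A = 2·(-8) - 4·(-6) = -16 - (-24) = 8.
So p(s) = det(sI - A) = s^2 + 6s + 8.
Factor s^2 + 6s + 8: two numbers with sum -6 and product 8 are -2 and -4, so s^2 + 6s + 8 = (s + 2)(s + 4).
Hence p(s) = (s + 2) (s + 4), with roots -4, -2.
All eigenvalues have negative real part, so the system is asymptotically stable.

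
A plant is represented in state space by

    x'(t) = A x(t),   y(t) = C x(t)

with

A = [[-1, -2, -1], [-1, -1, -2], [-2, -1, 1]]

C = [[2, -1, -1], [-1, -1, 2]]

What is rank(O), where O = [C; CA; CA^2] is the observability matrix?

3

CA = [[1, -2, -1], [-2, 1, 5]]
CA^2 = [[3, 1, 2], [-9, -2, 5]]
Observability matrix O = [C; CA; CA^2] = [[2, -1, -1], [-1, -1, 2], [1, -2, -1], [-2, 1, 5], [3, 1, 2], [-9, -2, 5]]
Take the 3×3 submatrix of O formed by rows 1, 2, 3: [[2, -1, -1], [-1, -1, 2], [1, -2, -1]]. Its determinant is 2·((-1)·(-1) - 2·(-2)) - (-1)·((-1)·(-1) - 2·1) + (-1)·((-1)·(-2) - (-1)·1) = 2·5 - (-1)·(-1) + (-1)·3 = 6 ≠ 0.
So rank(O) ≥ 3; since O has 3 columns, rank(O) = 3.
rank(O) = 3 = n, so the pair (A, C) is completely observable.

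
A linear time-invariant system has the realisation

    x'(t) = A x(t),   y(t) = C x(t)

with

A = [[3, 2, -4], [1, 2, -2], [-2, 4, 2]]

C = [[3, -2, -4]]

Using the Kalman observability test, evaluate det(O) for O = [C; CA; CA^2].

0

CA = [[15, -14, -16]]
CA^2 = [[63, -62, -64]]
Observability matrix O = [C; CA; CA^2] = [[3, -2, -4], [15, -14, -16], [63, -62, -64]]
Expanding along the first row, det(O) = 3·((-14)·(-64) - (-16)·(-62)) - (-2)·(15·(-64) - (-16)·63) + (-4)·(15·(-62) - (-14)·63) = 3·(-96) - (-2)·48 + (-4)·(-48) = 0
Since det(O) = 0, rank(O) < 3 and the system is not completely observable.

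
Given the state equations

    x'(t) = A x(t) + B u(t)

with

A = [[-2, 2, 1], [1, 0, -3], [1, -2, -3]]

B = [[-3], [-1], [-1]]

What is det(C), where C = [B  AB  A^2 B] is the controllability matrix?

AB = [[3], [0], [2]]
A^2B = [[-4], [-3], [-3]]
Controllability matrix C = [B  AB  A^2B] = [[-3, 3, -4], [-1, 0, -3], [-1, 2, -3]]
Expanding along the first row, det(C) = (-3)·(0·(-3) - (-3)·2) - 3·((-1)·(-3) - (-3)·(-1)) + (-4)·((-1)·2 - 0·(-1)) = (-3)·6 - 3·0 + (-4)·(-2) = -10
Since det(C) ≠ 0, rank(C) = 3 and the system is completely controllable.

-10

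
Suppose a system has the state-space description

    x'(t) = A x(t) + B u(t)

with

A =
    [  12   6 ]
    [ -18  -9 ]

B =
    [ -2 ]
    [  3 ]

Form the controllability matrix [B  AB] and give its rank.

AB = [[-6], [9]]
Controllability matrix C = [B  AB] = [[-2, -6], [3, 9]]
Every column of C is a scalar multiple of column 1 = [-2, 3] (multipliers 1, 3), so the columns span a one-dimensional space.
C ≠ 0, hence rank(C) = 1.
rank(C) = 1 < n = 2, so the pair (A, B) is not completely controllable.

1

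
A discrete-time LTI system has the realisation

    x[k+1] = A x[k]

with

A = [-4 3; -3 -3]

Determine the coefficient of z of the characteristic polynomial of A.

7

For a 2×2 matrix, det(zI - A) = z^2 - (tr A)z + det A.
tr A = -7, det A = 21.
So p(z) = z^2 + 7z + 21.
The coefficient of z is 7.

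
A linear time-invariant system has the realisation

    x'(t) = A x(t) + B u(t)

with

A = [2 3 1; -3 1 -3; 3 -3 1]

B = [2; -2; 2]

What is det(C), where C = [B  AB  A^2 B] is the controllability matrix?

0

AB = [[0], [-14], [14]]
A^2B = [[-28], [-56], [56]]
Controllability matrix C = [B  AB  A^2B] = [[2, 0, -28], [-2, -14, -56], [2, 14, 56]]
Expanding along the first row, det(C) = 2·((-14)·56 - (-56)·14) - 0·((-2)·56 - (-56)·2) + (-28)·((-2)·14 - (-14)·2) = 2·0 - 0·0 + (-28)·0 = 0
Since det(C) = 0, rank(C) < 3 and the system is not completely controllable.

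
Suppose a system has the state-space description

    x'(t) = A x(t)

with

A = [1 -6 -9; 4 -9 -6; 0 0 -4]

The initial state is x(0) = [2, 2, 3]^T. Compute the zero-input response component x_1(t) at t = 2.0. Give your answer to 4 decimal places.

det(sI - A) = s^3 - (tr A)s^2 + (M11 + M22 + M33)s - det A, where Mii is the 2×2 principal minor of A obtained by deleting row i and column i.
tr A = 1 + (-9) + (-4) = -12; M11 = (-9)·(-4) - (-6)·0 = 36 - 0 = 36; M22 = 1·(-4) - (-9)·0 = -4 - 0 = -4; M33 = 1·(-9) - (-6)·4 = -9 - (-24) = 15; sum of minors = 47.
det A = 1·((-9)·(-4) - (-6)·0) - (-6)·(4·(-4) - (-6)·0) + (-9)·(4·0 - (-9)·0) = 1·36 - (-6)·(-16) + (-9)·0 = -60.
So p(s) = det(sI - A) = s^3 + 12s^2 + 47s + 60.
Rational-root test: any integer root divides 60. Testing small divisors, s = -3 works: p(-3) = -27 + 108 + (-141) + 60 = 0, so (s + 3) is a factor.
Dividing, p(s) = (s + 3)(s^2 + 9s + 20).
Factor s^2 + 9s + 20: two numbers with sum -9 and product 20 are -4 and -5, so s^2 + 9s + 20 = (s + 4)(s + 5).
Hence p(s) = (s + 3) (s + 4) (s + 5), with roots -5, -4, -3.
The eigenvalues -5, -4, -3 are distinct and real, so A is diagonalisable and x(t) = e^{At} x(0) = V diag(e^{λ_i t}) V^{-1} x(0), where the columns of V are the eigenvectors.
λ = -5: A - (-5)I = [[6, -6, -9], [4, -4, -6], [0, 0, 1]]. v must be orthogonal to every row; (row 1) × (row 3) = [-6, -6, 0], so take v_1 = [1, 1, 0]^T.
λ = -4: A - (-4)I = [[5, -6, -9], [4, -5, -6], [0, 0, 0]]. v must be orthogonal to every row; (row 1) × (row 2) = [-9, -6, -1], so take v_2 = [9, 6, 1]^T.
λ = -3: A - (-3)I = [[4, -6, -9], [4, -6, -6], [0, 0, -1]]. v must be orthogonal to every row; (row 1) × (row 2) = [-18, -12, 0], so take v_3 = [-3, -2, 0]^T.
V = [v_1 v_2 v_3] = [[1, 9, -3], [1, 6, -2], [0, 1, 0]] has det V = -1, so V^{-1} = adj(V)/det V = [[-2, 3, 0], [0, 0, 1], [-1, 1, 3]].
Modal coordinates z(0) = V^{-1} x(0): (-2)·2 + 3·2 + 0·3 = 2; 0·2 + 0·2 + 1·3 = 3; (-1)·2 + 1·2 + 3·3 = 9; so z(0) = [2, 3, 9]^T.
x_1(t) = Σ_i (v_i)_1 · z_i(0) · e^{λ_i t} (row 1 of V times the modal terms).
x_1(2.0) = 1·2·e^{-5·2.0} + 9·3·e^{-4·2.0} + (-3)·9·e^{-3·2.0} = 2·0.000045 + 27·0.000335 + (-27)·0.002479 = -0.0578.

-0.0578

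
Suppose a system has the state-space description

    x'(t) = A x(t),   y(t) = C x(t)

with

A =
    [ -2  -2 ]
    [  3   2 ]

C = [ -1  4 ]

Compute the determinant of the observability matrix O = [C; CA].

-66

CA = [[14, 10]]
Observability matrix O = [C; CA] = [[-1, 4], [14, 10]]
det(O) = (-1)·10 - 4·14 = -10 - 56 = -66
Since det(O) ≠ 0, rank(O) = 2 and the system is completely observable.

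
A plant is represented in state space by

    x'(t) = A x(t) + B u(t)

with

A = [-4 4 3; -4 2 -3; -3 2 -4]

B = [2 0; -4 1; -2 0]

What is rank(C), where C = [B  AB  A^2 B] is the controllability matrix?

AB = [[-30, 4], [-10, 2], [-6, 2]]
A^2B = [[62, -2], [118, -18], [94, -16]]
Controllability matrix C = [B  AB  A^2B] = [[2, 0, -30, 4, 62, -2], [-4, 1, -10, 2, 118, -18], [-2, 0, -6, 2, 94, -16]]
Take the 3×3 submatrix of C formed by columns 1, 2, 3: [[2, 0, -30], [-4, 1, -10], [-2, 0, -6]]. Its determinant is 2·(1·(-6) - (-10)·0) - 0·((-4)·(-6) - (-10)·(-2)) + (-30)·((-4)·0 - 1·(-2)) = 2·(-6) - 0·4 + (-30)·2 = -72 ≠ 0.
So rank(C) ≥ 3; since C has 3 rows, rank(C) = 3.
rank(C) = 3 = n, so the pair (A, B) is completely controllable.

3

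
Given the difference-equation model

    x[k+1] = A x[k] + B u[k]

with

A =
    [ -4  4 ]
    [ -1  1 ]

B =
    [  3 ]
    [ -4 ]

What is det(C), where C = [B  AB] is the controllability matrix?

AB = [[-28], [-7]]
Controllability matrix C = [B  AB] = [[3, -28], [-4, -7]]
det(C) = 3·(-7) - (-28)·(-4) = -21 - 112 = -133
Since det(C) ≠ 0, rank(C) = 2 and the system is completely controllable.

-133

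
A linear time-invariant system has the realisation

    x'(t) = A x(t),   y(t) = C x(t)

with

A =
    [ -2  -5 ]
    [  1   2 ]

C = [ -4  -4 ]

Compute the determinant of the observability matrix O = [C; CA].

-32

CA = [[4, 12]]
Observability matrix O = [C; CA] = [[-4, -4], [4, 12]]
det(O) = (-4)·12 - (-4)·4 = -48 - (-16) = -32
Since det(O) ≠ 0, rank(O) = 2 and the system is completely observable.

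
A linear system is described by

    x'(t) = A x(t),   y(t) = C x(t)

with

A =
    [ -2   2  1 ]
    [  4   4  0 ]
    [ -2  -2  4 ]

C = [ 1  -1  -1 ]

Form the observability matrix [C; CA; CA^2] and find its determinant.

CA = [[-4, 0, -3]]
CA^2 = [[14, -2, -16]]
Observability matrix O = [C; CA; CA^2] = [[1, -1, -1], [-4, 0, -3], [14, -2, -16]]
Expanding along the first row, det(O) = 1·(0·(-16) - (-3)·(-2)) - (-1)·((-4)·(-16) - (-3)·14) + (-1)·((-4)·(-2) - 0·14) = 1·(-6) - (-1)·106 + (-1)·8 = 92
Since det(O) ≠ 0, rank(O) = 3 and the system is completely observable.

92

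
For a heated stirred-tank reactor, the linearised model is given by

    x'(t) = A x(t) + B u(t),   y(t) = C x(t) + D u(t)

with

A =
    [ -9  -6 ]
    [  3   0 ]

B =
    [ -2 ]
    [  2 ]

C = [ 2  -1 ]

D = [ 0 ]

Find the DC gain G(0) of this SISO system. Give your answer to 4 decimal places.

-2.0000

G(0) = C(-A)^{-1}B + D = -C A^{-1} B + D.
det A = 18, so A^{-1} = (1/18)·adj(A) = [[0, 1/3], [-1/6, -1/2]]
A^{-1} B = [2/3, -2/3]^T
C A^{-1} B = 2
G(0) = D - C A^{-1} B = 0 - (2) = -2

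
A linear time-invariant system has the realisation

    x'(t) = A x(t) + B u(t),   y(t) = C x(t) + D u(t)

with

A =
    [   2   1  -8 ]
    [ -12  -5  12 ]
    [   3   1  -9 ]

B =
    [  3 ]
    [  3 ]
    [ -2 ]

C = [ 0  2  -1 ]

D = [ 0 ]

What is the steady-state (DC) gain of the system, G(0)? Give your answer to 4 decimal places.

-23.0667

G(0) = C(-A)^{-1}B + D = -C A^{-1} B + D.
det A = -30, so A^{-1} = (1/-30)·adj(A) = [[-11/10, -1/30, 14/15], [12/5, -1/5, -12/5], [-1/10, -1/30, -1/15]]
A^{-1} B = [-79/15, 57/5, -4/15]^T
C A^{-1} B = 346/15
G(0) = D - C A^{-1} B = 0 - (346/15) = -346/15 ≈ -23.0667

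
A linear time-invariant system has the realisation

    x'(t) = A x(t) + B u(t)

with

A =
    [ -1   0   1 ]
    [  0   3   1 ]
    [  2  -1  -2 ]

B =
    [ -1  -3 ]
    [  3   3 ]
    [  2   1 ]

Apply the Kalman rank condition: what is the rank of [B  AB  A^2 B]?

AB = [[3, 4], [11, 10], [-9, -11]]
A^2B = [[-12, -15], [24, 19], [13, 20]]
Controllability matrix C = [B  AB  A^2B] = [[-1, -3, 3, 4, -12, -15], [3, 3, 11, 10, 24, 19], [2, 1, -9, -11, 13, 20]]
Take the 3×3 submatrix of C formed by columns 1, 2, 3: [[-1, -3, 3], [3, 3, 11], [2, 1, -9]]. Its determinant is (-1)·(3·(-9) - 11·1) - (-3)·(3·(-9) - 11·2) + 3·(3·1 - 3·2) = (-1)·(-38) - (-3)·(-49) + 3·(-3) = -118 ≠ 0.
So rank(C) ≥ 3; since C has 3 rows, rank(C) = 3.
rank(C) = 3 = n, so the pair (A, B) is completely controllable.

3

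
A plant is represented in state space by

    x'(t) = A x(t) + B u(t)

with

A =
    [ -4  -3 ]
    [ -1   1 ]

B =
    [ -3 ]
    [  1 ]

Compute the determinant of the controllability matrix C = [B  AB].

-21

AB = [[9], [4]]
Controllability matrix C = [B  AB] = [[-3, 9], [1, 4]]
det(C) = (-3)·4 - 9·1 = -12 - 9 = -21
Since det(C) ≠ 0, rank(C) = 2 and the system is completely controllable.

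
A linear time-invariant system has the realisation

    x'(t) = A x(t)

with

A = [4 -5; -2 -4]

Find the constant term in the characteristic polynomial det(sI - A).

For a 2×2 matrix, det(sI - A) = s^2 - (tr A)s + det A.
tr A = 0, det A = -26.
So p(s) = s^2 - 26.
The constant term is -26.

-26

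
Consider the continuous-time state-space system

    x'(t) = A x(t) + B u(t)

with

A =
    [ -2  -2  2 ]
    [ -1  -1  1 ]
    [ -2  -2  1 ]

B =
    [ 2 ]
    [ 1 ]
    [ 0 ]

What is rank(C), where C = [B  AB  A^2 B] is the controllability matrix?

2

AB = [[-6], [-3], [-6]]
A^2B = [[6], [3], [12]]
Controllability matrix C = [B  AB  A^2B] = [[2, -6, 6], [1, -3, 3], [0, -6, 12]]
The rows r1, r2, r3 of C are linearly dependent: -r1 + 2·r2 = 0 (check each entry), so rank(C) ≤ 2.
The 2×2 minor from rows 1, 3, columns 1, 2 is 2·(-6) - (-6)·0 = -12 - 0 = -12 ≠ 0, so rank(C) = 2.
rank(C) = 2 < n = 3, so the pair (A, B) is not completely controllable.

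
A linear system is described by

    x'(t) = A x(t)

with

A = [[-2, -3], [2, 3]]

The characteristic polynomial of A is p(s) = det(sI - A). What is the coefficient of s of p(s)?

For a 2×2 matrix, det(sI - A) = s^2 - (tr A)s + det A.
tr A = 1, det A = 0.
So p(s) = s^2 - s.
The coefficient of s is -1.

-1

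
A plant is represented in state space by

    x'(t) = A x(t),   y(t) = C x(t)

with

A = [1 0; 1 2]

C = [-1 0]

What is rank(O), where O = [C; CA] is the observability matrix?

CA = [[-1, 0]]
Observability matrix O = [C; CA] = [[-1, 0], [-1, 0]]
Every row of O is a scalar multiple of row 1 = [-1, 0] (multipliers 1, 1), so the rows span a one-dimensional space.
O ≠ 0, hence rank(O) = 1.
rank(O) = 1 < n = 2, so the pair (A, C) is not completely observable.

1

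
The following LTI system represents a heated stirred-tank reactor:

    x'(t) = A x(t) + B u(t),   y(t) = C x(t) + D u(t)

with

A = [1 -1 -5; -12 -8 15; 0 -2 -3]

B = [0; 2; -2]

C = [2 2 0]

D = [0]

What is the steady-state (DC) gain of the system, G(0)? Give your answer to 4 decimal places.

1.8667

G(0) = C(-A)^{-1}B + D = -C A^{-1} B + D.
det A = -30, so A^{-1} = (1/-30)·adj(A) = [[-9/5, -7/30, 11/6], [6/5, 1/10, -3/2], [-4/5, -1/15, 2/3]]
A^{-1} B = [-62/15, 16/5, -22/15]^T
C A^{-1} B = -28/15
G(0) = D - C A^{-1} B = 0 - (-28/15) = 28/15 ≈ 1.8667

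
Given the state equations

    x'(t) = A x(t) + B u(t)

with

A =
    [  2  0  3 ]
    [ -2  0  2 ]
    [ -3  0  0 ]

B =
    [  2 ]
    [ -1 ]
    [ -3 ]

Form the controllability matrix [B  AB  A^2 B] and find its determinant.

AB = [[-5], [-10], [-6]]
A^2B = [[-28], [-2], [15]]
Controllability matrix C = [B  AB  A^2B] = [[2, -5, -28], [-1, -10, -2], [-3, -6, 15]]
Expanding along the first row, det(C) = 2·((-10)·15 - (-2)·(-6)) - (-5)·((-1)·15 - (-2)·(-3)) + (-28)·((-1)·(-6) - (-10)·(-3)) = 2·(-162) - (-5)·(-21) + (-28)·(-24) = 243
Since det(C) ≠ 0, rank(C) = 3 and the system is completely controllable.

243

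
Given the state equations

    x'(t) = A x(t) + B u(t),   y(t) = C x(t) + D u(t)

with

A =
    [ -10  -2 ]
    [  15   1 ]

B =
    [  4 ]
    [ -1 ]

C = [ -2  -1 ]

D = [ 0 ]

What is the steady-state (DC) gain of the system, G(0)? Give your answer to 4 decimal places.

G(0) = C(-A)^{-1}B + D = -C A^{-1} B + D.
det A = 20, so A^{-1} = (1/20)·adj(A) = [[1/20, 1/10], [-3/4, -1/2]]
A^{-1} B = [1/10, -5/2]^T
C A^{-1} B = 23/10
G(0) = D - C A^{-1} B = 0 - (23/10) = -23/10 ≈ -2.3000

-2.3000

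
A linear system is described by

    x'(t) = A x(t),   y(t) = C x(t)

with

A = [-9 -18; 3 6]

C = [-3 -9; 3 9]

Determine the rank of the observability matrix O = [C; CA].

1

CA = [[0, 0], [0, 0]]
Observability matrix O = [C; CA] = [[-3, -9], [3, 9], [0, 0], [0, 0]]
Every row of O is a scalar multiple of row 1 = [-3, -9] (multipliers 1, -1, 0, 0), so the rows span a one-dimensional space.
O ≠ 0, hence rank(O) = 1.
rank(O) = 1 < n = 2, so the pair (A, C) is not completely observable.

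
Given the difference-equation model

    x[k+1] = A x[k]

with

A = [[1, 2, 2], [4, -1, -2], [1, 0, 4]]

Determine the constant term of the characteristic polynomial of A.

38

Expand det(zI - A) for the 3×3 matrix.
p(z) = z^3 - 4z^2 - 11z + 38.
(Check: constant term = det(-A) = (-1)^3 det A = 38; coefficient of z^2 = -tr A = -4.)
The constant term is 38.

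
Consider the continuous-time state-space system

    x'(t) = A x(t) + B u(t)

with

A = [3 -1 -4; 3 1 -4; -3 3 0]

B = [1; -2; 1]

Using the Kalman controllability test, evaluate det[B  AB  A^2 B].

1254

AB = [[1], [-3], [-9]]
A^2B = [[42], [36], [-12]]
Controllability matrix C = [B  AB  A^2B] = [[1, 1, 42], [-2, -3, 36], [1, -9, -12]]
Expanding along the first row, det(C) = 1·((-3)·(-12) - 36·(-9)) - 1·((-2)·(-12) - 36·1) + 42·((-2)·(-9) - (-3)·1) = 1·360 - 1·(-12) + 42·21 = 1254
Since det(C) ≠ 0, rank(C) = 3 and the system is completely controllable.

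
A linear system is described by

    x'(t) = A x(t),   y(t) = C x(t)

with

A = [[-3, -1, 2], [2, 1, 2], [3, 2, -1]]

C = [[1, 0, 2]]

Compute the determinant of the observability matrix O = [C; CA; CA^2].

54

CA = [[3, 3, 0]]
CA^2 = [[-3, 0, 12]]
Observability matrix O = [C; CA; CA^2] = [[1, 0, 2], [3, 3, 0], [-3, 0, 12]]
Expanding along the first row, det(O) = 1·(3·12 - 0·0) - 0·(3·12 - 0·(-3)) + 2·(3·0 - 3·(-3)) = 1·36 - 0·36 + 2·9 = 54
Since det(O) ≠ 0, rank(O) = 3 and the system is completely observable.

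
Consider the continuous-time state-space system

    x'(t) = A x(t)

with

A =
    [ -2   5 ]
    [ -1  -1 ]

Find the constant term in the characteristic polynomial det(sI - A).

7

For a 2×2 matrix, det(sI - A) = s^2 - (tr A)s + det A.
tr A = -3, det A = 7.
So p(s) = s^2 + 3s + 7.
The constant term is 7.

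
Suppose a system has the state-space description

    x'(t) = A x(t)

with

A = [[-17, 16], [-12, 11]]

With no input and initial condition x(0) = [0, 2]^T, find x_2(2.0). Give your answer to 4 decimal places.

1.0824

det(sI - A) = s^2 - (tr A)s + det A, with tr A = (-17) + 11 = -6 and det A = (-17)·11 - 16·(-12) = -187 - (-192) = 5.
So p(s) = det(sI - A) = s^2 + 6s + 5.
Factor s^2 + 6s + 5: two numbers with sum -6 and product 5 are -1 and -5, so s^2 + 6s + 5 = (s + 1)(s + 5).
Hence p(s) = (s + 1) (s + 5), with roots -5, -1.
The eigenvalues -5, -1 are distinct and real, so A is diagonalisable and x(t) = e^{At} x(0) = V diag(e^{λ_i t}) V^{-1} x(0), where the columns of V are the eigenvectors.
λ = -5: A - (-5)I = [[-12, 16], [-12, 16]]. Row 1 gives (-12)·v1 + 16·v2 = 0, so take v_1 = [4, 3]^T.
λ = -1: A - (-1)I = [[-16, 16], [-12, 12]]. Row 1 gives (-16)·v1 + 16·v2 = 0, so take v_2 = [1, 1]^T.
V = [v_1 v_2] = [[4, 1], [3, 1]] has det V = 1, so V^{-1} = adj(V)/det V = [[1, -1], [-3, 4]].
Modal coordinates z(0) = V^{-1} x(0): 1·0 + (-1)·2 = -2; (-3)·0 + 4·2 = 8; so z(0) = [-2, 8]^T.
x_2(t) = Σ_i (v_i)_2 · z_i(0) · e^{λ_i t} (row 2 of V times the modal terms).
x_2(2.0) = 3·(-2)·e^{-5·2.0} + 1·8·e^{-1·2.0} = (-6)·0.000045 + 8·0.135335 = 1.0824.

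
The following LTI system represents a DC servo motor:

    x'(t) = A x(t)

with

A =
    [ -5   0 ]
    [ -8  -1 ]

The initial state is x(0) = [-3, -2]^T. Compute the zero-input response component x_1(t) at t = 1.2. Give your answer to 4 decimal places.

det(sI - A) = s^2 - (tr A)s + det A, with tr A = (-5) + (-1) = -6 and det A = (-5)·(-1) - 0·(-8) = 5 - 0 = 5.
So p(s) = det(sI - A) = s^2 + 6s + 5.
Factor s^2 + 6s + 5: two numbers with sum -6 and product 5 are -1 and -5, so s^2 + 6s + 5 = (s + 1)(s + 5).
Hence p(s) = (s + 1) (s + 5), with roots -5, -1.
The eigenvalues -5, -1 are distinct and real, so A is diagonalisable and x(t) = e^{At} x(0) = V diag(e^{λ_i t}) V^{-1} x(0), where the columns of V are the eigenvectors.
λ = -5: A - (-5)I = [[0, 0], [-8, 4]]. Row 2 gives (-8)·v1 + 4·v2 = 0, so take v_1 = [1, 2]^T.
λ = -1: A - (-1)I = [[-4, 0], [-8, 0]]. Row 1 gives (-4)·v1 + 0·v2 = 0, so take v_2 = [0, -1]^T.
V = [v_1 v_2] = [[1, 0], [2, -1]] has det V = -1, so V^{-1} = adj(V)/det V = [[1, 0], [2, -1]].
Modal coordinates z(0) = V^{-1} x(0): 1·(-3) + 0·(-2) = -3; 2·(-3) + (-1)·(-2) = -4; so z(0) = [-3, -4]^T.
x_1(t) = Σ_i (v_i)_1 · z_i(0) · e^{λ_i t} (row 1 of V times the modal terms).
x_1(1.2) = 1·(-3)·e^{-5·1.2} + 0·(-4)·e^{-1·1.2} = (-3)·0.002479 + 0·0.301194 = -0.0074.

-0.0074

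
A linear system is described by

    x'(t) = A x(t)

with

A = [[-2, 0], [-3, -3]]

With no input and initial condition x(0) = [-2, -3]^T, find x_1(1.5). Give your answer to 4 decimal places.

det(sI - A) = s^2 - (tr A)s + det A, with tr A = (-2) + (-3) = -5 and det A = (-2)·(-3) - 0·(-3) = 6 - 0 = 6.
So p(s) = det(sI - A) = s^2 + 5s + 6.
Factor s^2 + 5s + 6: two numbers with sum -5 and product 6 are -2 and -3, so s^2 + 5s + 6 = (s + 2)(s + 3).
Hence p(s) = (s + 2) (s + 3), with roots -3, -2.
The eigenvalues -3, -2 are distinct and real, so A is diagonalisable and x(t) = e^{At} x(0) = V diag(e^{λ_i t}) V^{-1} x(0), where the columns of V are the eigenvectors.
λ = -3: A - (-3)I = [[1, 0], [-3, 0]]. Row 1 gives 1·v1 + 0·v2 = 0, so take v_1 = [0, 1]^T.
λ = -2: A - (-2)I = [[0, 0], [-3, -1]]. Row 2 gives (-3)·v1 + (-1)·v2 = 0, so take v_2 = [1, -3]^T.
V = [v_1 v_2] = [[0, 1], [1, -3]] has det V = -1, so V^{-1} = adj(V)/det V = [[3, 1], [1, 0]].
Modal coordinates z(0) = V^{-1} x(0): 3·(-2) + 1·(-3) = -9; 1·(-2) + 0·(-3) = -2; so z(0) = [-9, -2]^T.
x_1(t) = Σ_i (v_i)_1 · z_i(0) · e^{λ_i t} (row 1 of V times the modal terms).
x_1(1.5) = 0·(-9)·e^{-3·1.5} + 1·(-2)·e^{-2·1.5} = 0·0.011109 + (-2)·0.049787 = -0.0996.

-0.0996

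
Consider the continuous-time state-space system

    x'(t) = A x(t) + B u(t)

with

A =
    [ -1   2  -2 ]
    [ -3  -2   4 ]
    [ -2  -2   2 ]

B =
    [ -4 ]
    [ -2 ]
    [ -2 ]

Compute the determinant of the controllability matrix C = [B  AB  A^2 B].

AB = [[4], [8], [8]]
A^2B = [[-4], [4], [-8]]
Controllability matrix C = [B  AB  A^2B] = [[-4, 4, -4], [-2, 8, 4], [-2, 8, -8]]
Expanding along the first row, det(C) = (-4)·(8·(-8) - 4·8) - 4·((-2)·(-8) - 4·(-2)) + (-4)·((-2)·8 - 8·(-2)) = (-4)·(-96) - 4·24 + (-4)·0 = 288
Since det(C) ≠ 0, rank(C) = 3 and the system is completely controllable.

288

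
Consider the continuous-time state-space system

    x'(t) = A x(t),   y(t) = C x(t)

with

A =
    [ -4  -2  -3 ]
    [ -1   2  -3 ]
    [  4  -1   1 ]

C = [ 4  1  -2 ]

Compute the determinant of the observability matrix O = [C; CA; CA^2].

6692

CA = [[-25, -4, -17]]
CA^2 = [[36, 59, 70]]
Observability matrix O = [C; CA; CA^2] = [[4, 1, -2], [-25, -4, -17], [36, 59, 70]]
Expanding along the first row, det(O) = 4·((-4)·70 - (-17)·59) - 1·((-25)·70 - (-17)·36) + (-2)·((-25)·59 - (-4)·36) = 4·723 - 1·(-1138) + (-2)·(-1331) = 6692
Since det(O) ≠ 0, rank(O) = 3 and the system is completely observable.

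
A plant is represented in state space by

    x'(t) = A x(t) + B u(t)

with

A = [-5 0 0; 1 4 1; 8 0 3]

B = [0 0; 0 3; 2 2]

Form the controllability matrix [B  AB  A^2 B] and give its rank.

AB = [[0, 0], [2, 14], [6, 6]]
A^2B = [[0, 0], [14, 62], [18, 18]]
Controllability matrix C = [B  AB  A^2B] = [[0, 0, 0, 0, 0, 0], [0, 3, 2, 14, 14, 62], [2, 2, 6, 6, 18, 18]]
Row 1 of C is identically zero, so rank(C) ≤ 2.
The 2×2 minor from rows 2, 3, columns 1, 2 is 0·2 - 3·2 = 0 - 6 = -6 ≠ 0, so rank(C) = 2.
rank(C) = 2 < n = 3, so the pair (A, B) is not completely controllable.

2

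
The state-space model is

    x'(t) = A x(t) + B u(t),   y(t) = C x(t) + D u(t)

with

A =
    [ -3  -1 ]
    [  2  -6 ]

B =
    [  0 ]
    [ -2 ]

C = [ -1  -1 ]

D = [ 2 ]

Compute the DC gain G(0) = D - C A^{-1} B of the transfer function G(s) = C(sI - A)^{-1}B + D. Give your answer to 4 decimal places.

2.2000

G(0) = C(-A)^{-1}B + D = -C A^{-1} B + D.
det A = 20, so A^{-1} = (1/20)·adj(A) = [[-3/10, 1/20], [-1/10, -3/20]]
A^{-1} B = [-1/10, 3/10]^T
C A^{-1} B = -1/5
G(0) = D - C A^{-1} B = 2 - (-1/5) = 11/5 ≈ 2.2000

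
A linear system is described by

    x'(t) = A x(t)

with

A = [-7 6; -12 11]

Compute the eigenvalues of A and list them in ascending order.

-1, 5

det(sI - A) = s^2 - (tr A)s + det A, with tr A = (-7) + 11 = 4 and det A = (-7)·11 - 6·(-12) = -77 - (-72) = -5.
So p(s) = det(sI - A) = s^2 - 4s - 5.
Factor s^2 - 4s - 5: two numbers with sum 4 and product -5 are 5 and -1, so s^2 - 4s - 5 = (s - 5)(s + 1).
Hence p(s) = (s - 5) (s + 1), with roots -1, 5.
At least one eigenvalue has non-negative real part, so the system is not asymptotically stable.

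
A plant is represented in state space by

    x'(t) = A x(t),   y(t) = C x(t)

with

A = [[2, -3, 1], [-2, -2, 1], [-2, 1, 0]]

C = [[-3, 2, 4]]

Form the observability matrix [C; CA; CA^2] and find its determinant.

-730

CA = [[-18, 9, -1]]
CA^2 = [[-52, 35, -9]]
Observability matrix O = [C; CA; CA^2] = [[-3, 2, 4], [-18, 9, -1], [-52, 35, -9]]
Expanding along the first row, det(O) = (-3)·(9·(-9) - (-1)·35) - 2·((-18)·(-9) - (-1)·(-52)) + 4·((-18)·35 - 9·(-52)) = (-3)·(-46) - 2·110 + 4·(-162) = -730
Since det(O) ≠ 0, rank(O) = 3 and the system is completely observable.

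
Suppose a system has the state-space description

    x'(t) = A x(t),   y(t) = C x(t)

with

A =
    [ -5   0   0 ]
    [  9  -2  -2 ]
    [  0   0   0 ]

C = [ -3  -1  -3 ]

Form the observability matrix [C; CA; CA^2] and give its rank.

2

CA = [[6, 2, 2]]
CA^2 = [[-12, -4, -4]]
Observability matrix O = [C; CA; CA^2] = [[-3, -1, -3], [6, 2, 2], [-12, -4, -4]]
The columns c1, c2, c3 of O are linearly dependent: -c1 + 3·c2 = 0 (check each entry), so rank(O) ≤ 2.
The 2×2 minor from rows 1, 2, columns 1, 3 is (-3)·2 - (-3)·6 = -6 - (-18) = 12 ≠ 0, so rank(O) = 2.
rank(O) = 2 < n = 3, so the pair (A, C) is not completely observable.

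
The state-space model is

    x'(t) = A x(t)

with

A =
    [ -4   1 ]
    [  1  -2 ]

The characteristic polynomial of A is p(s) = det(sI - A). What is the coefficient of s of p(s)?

6

For a 2×2 matrix, det(sI - A) = s^2 - (tr A)s + det A.
tr A = -6, det A = 7.
So p(s) = s^2 + 6s + 7.
The coefficient of s is 6.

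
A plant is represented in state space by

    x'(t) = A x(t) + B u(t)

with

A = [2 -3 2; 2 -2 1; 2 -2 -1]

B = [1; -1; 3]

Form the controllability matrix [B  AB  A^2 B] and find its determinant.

348

AB = [[11], [7], [1]]
A^2B = [[3], [9], [7]]
Controllability matrix C = [B  AB  A^2B] = [[1, 11, 3], [-1, 7, 9], [3, 1, 7]]
Expanding along the first row, det(C) = 1·(7·7 - 9·1) - 11·((-1)·7 - 9·3) + 3·((-1)·1 - 7·3) = 1·40 - 11·(-34) + 3·(-22) = 348
Since det(C) ≠ 0, rank(C) = 3 and the system is completely controllable.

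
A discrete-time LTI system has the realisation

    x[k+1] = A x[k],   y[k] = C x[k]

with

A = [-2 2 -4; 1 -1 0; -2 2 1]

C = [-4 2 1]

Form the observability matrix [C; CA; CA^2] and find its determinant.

1732

CA = [[8, -8, 17]]
CA^2 = [[-58, 58, -15]]
Observability matrix O = [C; CA; CA^2] = [[-4, 2, 1], [8, -8, 17], [-58, 58, -15]]
Expanding along the first row, det(O) = (-4)·((-8)·(-15) - 17·58) - 2·(8·(-15) - 17·(-58)) + 1·(8·58 - (-8)·(-58)) = (-4)·(-866) - 2·866 + 1·0 = 1732
Since det(O) ≠ 0, rank(O) = 3 and the system is completely observable.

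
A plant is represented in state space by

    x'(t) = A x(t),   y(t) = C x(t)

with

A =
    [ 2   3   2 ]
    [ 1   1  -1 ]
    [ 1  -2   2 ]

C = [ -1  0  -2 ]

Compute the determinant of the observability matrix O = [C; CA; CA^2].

-3

CA = [[-4, 1, -6]]
CA^2 = [[-13, 1, -21]]
Observability matrix O = [C; CA; CA^2] = [[-1, 0, -2], [-4, 1, -6], [-13, 1, -21]]
Expanding along the first row, det(O) = (-1)·(1·(-21) - (-6)·1) - 0·((-4)·(-21) - (-6)·(-13)) + (-2)·((-4)·1 - 1·(-13)) = (-1)·(-15) - 0·6 + (-2)·9 = -3
Since det(O) ≠ 0, rank(O) = 3 and the system is completely observable.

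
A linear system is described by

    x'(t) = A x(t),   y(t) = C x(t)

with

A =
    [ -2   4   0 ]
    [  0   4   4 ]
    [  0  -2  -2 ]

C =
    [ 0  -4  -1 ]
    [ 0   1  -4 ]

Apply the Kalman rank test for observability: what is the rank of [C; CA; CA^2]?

2

CA = [[0, -14, -14], [0, 12, 12]]
CA^2 = [[0, -28, -28], [0, 24, 24]]
Observability matrix O = [C; CA; CA^2] = [[0, -4, -1], [0, 1, -4], [0, -14, -14], [0, 12, 12], [0, -28, -28], [0, 24, 24]]
Column 1 of O is identically zero, so rank(O) ≤ 2.
The 2×2 minor from rows 1, 2, columns 2, 3 is (-4)·(-4) - (-1)·1 = 16 - (-1) = 17 ≠ 0, so rank(O) = 2.
rank(O) = 2 < n = 3, so the pair (A, C) is not completely observable.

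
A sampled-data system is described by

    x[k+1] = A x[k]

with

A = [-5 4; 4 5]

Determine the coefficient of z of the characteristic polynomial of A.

For a 2×2 matrix, det(zI - A) = z^2 - (tr A)z + det A.
tr A = 0, det A = -41.
So p(z) = z^2 - 41.
The coefficient of z is 0.

0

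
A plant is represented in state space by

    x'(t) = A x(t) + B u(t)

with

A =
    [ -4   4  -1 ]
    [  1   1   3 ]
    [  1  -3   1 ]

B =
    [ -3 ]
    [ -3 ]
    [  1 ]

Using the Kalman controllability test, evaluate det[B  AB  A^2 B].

700

AB = [[-1], [-3], [7]]
A^2B = [[-15], [17], [15]]
Controllability matrix C = [B  AB  A^2B] = [[-3, -1, -15], [-3, -3, 17], [1, 7, 15]]
Expanding along the first row, det(C) = (-3)·((-3)·15 - 17·7) - (-1)·((-3)·15 - 17·1) + (-15)·((-3)·7 - (-3)·1) = (-3)·(-164) - (-1)·(-62) + (-15)·(-18) = 700
Since det(C) ≠ 0, rank(C) = 3 and the system is completely controllable.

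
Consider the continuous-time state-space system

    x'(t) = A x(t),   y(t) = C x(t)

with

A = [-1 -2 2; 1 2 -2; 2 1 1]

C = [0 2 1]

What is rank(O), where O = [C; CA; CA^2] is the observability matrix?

CA = [[4, 5, -3]]
CA^2 = [[-5, -1, -5]]
Observability matrix O = [C; CA; CA^2] = [[0, 2, 1], [4, 5, -3], [-5, -1, -5]]
det(O) = 0·(5·(-5) - (-3)·(-1)) - 2·(4·(-5) - (-3)·(-5)) + 1·(4·(-1) - 5·(-5)) = 0·(-28) - 2·(-35) + 1·21 = 91 ≠ 0, so rank(O) = 3.
rank(O) = 3 = n, so the pair (A, C) is completely observable.

3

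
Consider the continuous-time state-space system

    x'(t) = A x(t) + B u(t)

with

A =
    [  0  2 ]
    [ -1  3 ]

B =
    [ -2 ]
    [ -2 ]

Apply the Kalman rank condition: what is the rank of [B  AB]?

AB = [[-4], [-4]]
Controllability matrix C = [B  AB] = [[-2, -4], [-2, -4]]
Every column of C is a scalar multiple of column 1 = [-2, -2] (multipliers 1, 2), so the columns span a one-dimensional space.
C ≠ 0, hence rank(C) = 1.
rank(C) = 1 < n = 2, so the pair (A, B) is not completely controllable.

1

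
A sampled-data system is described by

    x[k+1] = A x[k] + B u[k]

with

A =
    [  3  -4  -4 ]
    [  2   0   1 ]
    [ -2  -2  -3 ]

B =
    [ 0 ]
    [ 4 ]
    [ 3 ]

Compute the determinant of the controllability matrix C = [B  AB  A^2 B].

19600

AB = [[-28], [3], [-17]]
A^2B = [[-28], [-73], [101]]
Controllability matrix C = [B  AB  A^2B] = [[0, -28, -28], [4, 3, -73], [3, -17, 101]]
Expanding along the first row, det(C) = 0·(3·101 - (-73)·(-17)) - (-28)·(4·101 - (-73)·3) + (-28)·(4·(-17) - 3·3) = 0·(-938) - (-28)·623 + (-28)·(-77) = 19600
Since det(C) ≠ 0, rank(C) = 3 and the system is completely controllable.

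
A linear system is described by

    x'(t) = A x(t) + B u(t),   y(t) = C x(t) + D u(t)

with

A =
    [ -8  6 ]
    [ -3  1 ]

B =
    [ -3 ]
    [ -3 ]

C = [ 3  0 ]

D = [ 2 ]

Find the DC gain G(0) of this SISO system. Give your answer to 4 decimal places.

G(0) = C(-A)^{-1}B + D = -C A^{-1} B + D.
det A = 10, so A^{-1} = (1/10)·adj(A) = [[1/10, -3/5], [3/10, -4/5]]
A^{-1} B = [3/2, 3/2]^T
C A^{-1} B = 9/2
G(0) = D - C A^{-1} B = 2 - (9/2) = -5/2 ≈ -2.5000

-2.5000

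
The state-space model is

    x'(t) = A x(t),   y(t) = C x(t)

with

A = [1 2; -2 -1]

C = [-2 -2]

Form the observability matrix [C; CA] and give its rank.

2

CA = [[2, -2]]
Observability matrix O = [C; CA] = [[-2, -2], [2, -2]]
det(O) = (-2)·(-2) - (-2)·2 = 4 - (-4) = 8 ≠ 0, so rank(O) = 2.
rank(O) = 2 = n, so the pair (A, C) is completely observable.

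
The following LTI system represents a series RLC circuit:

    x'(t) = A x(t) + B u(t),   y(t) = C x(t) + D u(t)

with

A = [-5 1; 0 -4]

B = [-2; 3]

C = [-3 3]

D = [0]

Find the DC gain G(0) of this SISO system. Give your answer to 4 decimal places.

3.0000

G(0) = C(-A)^{-1}B + D = -C A^{-1} B + D.
det A = 20, so A^{-1} = (1/20)·adj(A) = [[-1/5, -1/20], [0, -1/4]]
A^{-1} B = [1/4, -3/4]^T
C A^{-1} B = -3
G(0) = D - C A^{-1} B = 0 - (-3) = 3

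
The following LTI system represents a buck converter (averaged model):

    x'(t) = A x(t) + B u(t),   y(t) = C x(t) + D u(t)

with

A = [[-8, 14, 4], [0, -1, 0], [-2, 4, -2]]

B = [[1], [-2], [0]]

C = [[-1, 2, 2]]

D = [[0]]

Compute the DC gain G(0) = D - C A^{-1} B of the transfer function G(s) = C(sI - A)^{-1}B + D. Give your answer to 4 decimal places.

G(0) = C(-A)^{-1}B + D = -C A^{-1} B + D.
det A = -24, so A^{-1} = (1/-24)·adj(A) = [[-1/12, -11/6, -1/6], [0, -1, 0], [1/12, -1/6, -1/3]]
A^{-1} B = [43/12, 2, 5/12]^T
C A^{-1} B = 5/4
G(0) = D - C A^{-1} B = 0 - (5/4) = -5/4 ≈ -1.2500

-1.2500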